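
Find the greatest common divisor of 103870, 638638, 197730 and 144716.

gcd(103870, 638638): 638638 = 6·103870 + 15418; 103870 = 6·15418 + 11362; 15418 = 1·11362 + 4056; 11362 = 2·4056 + 3250; 4056 = 1·3250 + 806; 3250 = 4·806 + 26; 806 = 31·26 + 0 → 26
gcd(26, 197730): 197730 = 7605·26 + 0 → 26
gcd(26, 144716): 144716 = 5566·26 + 0 → 26

26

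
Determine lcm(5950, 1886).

5610850

5950 = 2 · 5² · 7 · 17; 1886 = 2 · 23 · 41
max exponents: 2 · 5² · 7 · 17 · 23 · 41 = 5610850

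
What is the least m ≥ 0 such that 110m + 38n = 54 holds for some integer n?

15

Euclid: 110 = 2·38 + 34; 38 = 1·34 + 4; 34 = 8·4 + 2; 4 = 2·2 + 0 → gcd = 2; 54 = 2·27.
Back-substitution yields 110·(9) + 38·(-26) = 2, so one solution is m = 9·27 = 243, n = -26·27 = -702.
Solutions in m differ by 38/2 = 19; the one in [0, 19) is 243 mod 19 = 15.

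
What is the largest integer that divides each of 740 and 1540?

20

740 = 2² · 5 · 37
1540 = 2² · 5 · 7 · 11
Common: 2² · 5 = 20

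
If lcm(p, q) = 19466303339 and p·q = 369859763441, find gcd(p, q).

gcd·lcm = product, so gcd = 369859763441/19466303339 = 19.

19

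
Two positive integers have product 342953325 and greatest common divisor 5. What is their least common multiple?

For any two positive integers, gcd × lcm equals their product. Hence lcm = 342953325 / 5 = 68590665.

68590665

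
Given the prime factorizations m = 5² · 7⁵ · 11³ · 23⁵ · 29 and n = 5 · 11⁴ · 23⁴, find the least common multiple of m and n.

1148254424047994725

max exponent per prime: 5² · 7⁵ · 11⁴ · 23⁵ · 29 = 1148254424047994725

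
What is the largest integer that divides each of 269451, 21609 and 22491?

441

269451 = 3² · 7² · 13 · 47; 21609 = 3² · 7⁴; 22491 = 3³ · 7² · 17
gcd takes min exponent of each prime: 3² · 7² = 441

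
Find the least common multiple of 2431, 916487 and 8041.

2431 = 11 · 13 · 17; 916487 = 11 · 13² · 17 · 29; 8041 = 11 · 17 · 43
lcm takes max exponent of each prime: 11 · 13² · 17 · 29 · 43 = 39408941

39408941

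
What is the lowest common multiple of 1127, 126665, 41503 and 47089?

215575090115

1127 = 7² · 23; 126665 = 5 · 7² · 11 · 47; 41503 = 7³ · 11²; 47089 = 7² · 31²
lcm takes max exponent of each prime: 5 · 7³ · 11² · 23 · 31² · 47 = 215575090115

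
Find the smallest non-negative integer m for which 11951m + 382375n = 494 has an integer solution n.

gcd(11951, 382375) = 19 (Euclid: 382375 = 31·11951 + 11894; 11951 = 1·11894 + 57; 11894 = 208·57 + 38; 57 = 1·38 + 19; 38 = 2·19 + 0), and 19 | 494.
Extended Euclid: 11951·(6719) + 382375·(-210) = 19. Scale by 26: m₀ = 174694.
General solution m = m₀ + 20125t; reducing mod 20125 gives m = 13694 (and n = -428).

13694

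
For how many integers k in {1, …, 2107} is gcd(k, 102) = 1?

Prime factors of 102: 2, 3, 17. Count integers ≤ 2107 divisible by none of them.
By inclusion–exclusion: 2107 − ⌊2107/2⌋ − ⌊2107/3⌋ − ⌊2107/17⌋ + ⌊2107/6⌋ + ⌊2107/34⌋ + ⌊2107/51⌋ − ⌊2107/102⌋ = 662.

662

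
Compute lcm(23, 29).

23 = 23; 29 = 29
max exponents: 23 · 29 = 667

667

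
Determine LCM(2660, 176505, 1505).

lcm(2660, 176505) = 2660·176505/gcd = 469503300/35 = 13414380
lcm(13414380, 1505) = 13414380·1505/gcd = 20188641900/35 = 576818340

576818340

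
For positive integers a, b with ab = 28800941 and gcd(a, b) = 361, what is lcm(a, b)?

gcd·lcm = product, so lcm = 28800941/361 = 79781.

79781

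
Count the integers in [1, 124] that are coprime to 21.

Prime factors of 21: 3, 7. Count integers ≤ 124 divisible by none of them.
By inclusion–exclusion: 124 − ⌊124/3⌋ − ⌊124/7⌋ + ⌊124/21⌋ = 71.

71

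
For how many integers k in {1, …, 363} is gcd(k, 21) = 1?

21 = 3·7. Inclusion–exclusion on these primes:
363 − ⌊363/3⌋ − ⌊363/7⌋ + ⌊363/21⌋ = 208

208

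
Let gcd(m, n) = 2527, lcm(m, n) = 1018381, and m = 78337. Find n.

Using mn = gcd(m,n)·lcm(m,n) = 2527·1018381 = 2573448787, we get n = 2573448787/78337 = 32851.

32851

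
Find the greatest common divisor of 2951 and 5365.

Euclid: 5365 = 1·2951 + 2414; 2951 = 1·2414 + 537; 2414 = 4·537 + 266; 537 = 2·266 + 5; 266 = 53·5 + 1; 5 = 5·1 + 0. Last nonzero remainder: 1.

1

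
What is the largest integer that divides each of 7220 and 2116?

7220 = 2² · 5 · 19²
2116 = 2² · 23²
Common: 2² = 4

4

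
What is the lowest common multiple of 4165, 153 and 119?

lcm(4165, 153) = 4165·153/gcd = 637245/17 = 37485
lcm(37485, 119) = 37485·119/gcd = 4460715/119 = 37485

37485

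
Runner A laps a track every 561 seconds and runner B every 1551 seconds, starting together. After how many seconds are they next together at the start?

26367

gcd first: 1551 = 2·561 + 429; 561 = 1·429 + 132; 429 = 3·132 + 33; 132 = 4·33 + 0 → gcd = 33
lcm = 561·1551/gcd = 870111/33 = 26367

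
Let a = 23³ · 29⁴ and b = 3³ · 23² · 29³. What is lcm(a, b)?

max exponent per prime: 3³ · 23³ · 29⁴ = 232348174029

232348174029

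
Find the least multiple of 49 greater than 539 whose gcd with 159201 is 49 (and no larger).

637

gcd(t, 159201) = 49 forces 49 | t; write t = 49s. Then gcd(49s, 49·3249) = 49·gcd(s, 3249), so need gcd(s, 3249) = 1.
49s > 539 gives s ≥ 12. The least s ≥ 12 coprime to 3249 is 13, so t = 49·13 = 637.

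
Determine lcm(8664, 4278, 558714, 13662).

2997283828968

8664 = 2³ · 3 · 19²; 4278 = 2 · 3 · 23 · 31; 558714 = 2 · 3 · 13² · 19 · 29; 13662 = 2 · 3³ · 11 · 23
lcm takes max exponent of each prime: 2³ · 3³ · 11 · 13² · 19² · 23 · 29 · 31 = 2997283828968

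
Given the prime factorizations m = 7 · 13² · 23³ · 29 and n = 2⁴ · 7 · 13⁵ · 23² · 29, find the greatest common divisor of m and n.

min exponent per shared prime: 7 · 13² · 23² · 29 = 18148403

18148403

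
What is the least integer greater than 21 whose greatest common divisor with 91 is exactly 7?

91 = 7·13. Any m with gcd(m, 91) = 7 is a multiple of 7, say 7s, with s coprime to 13.
Need s > 21/7, so s ≥ 4. First s ≥ 4 with gcd(s, 13) = 1 is s = 4. Thus m = 7·4 = 28.

28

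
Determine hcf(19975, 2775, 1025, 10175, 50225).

gcd(19975, 2775): 19975 = 7·2775 + 550; 2775 = 5·550 + 25; 550 = 22·25 + 0 → 25
gcd(25, 1025): 1025 = 41·25 + 0 → 25
gcd(25, 10175): 10175 = 407·25 + 0 → 25
gcd(25, 50225): 50225 = 2009·25 + 0 → 25

25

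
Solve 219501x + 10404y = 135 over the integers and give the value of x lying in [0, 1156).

gcd(219501, 10404) = 9 (Euclid: 219501 = 21·10404 + 1017; 10404 = 10·1017 + 234; 1017 = 4·234 + 81; 234 = 2·81 + 72; 81 = 1·72 + 9; 72 = 8·9 + 0), and 9 | 135.
Extended Euclid: 219501·(133) + 10404·(-2806) = 9. Scale by 15: x₀ = 1995.
General solution x = x₀ + 1156t; reducing mod 1156 gives x = 839 (and y = -17701).

839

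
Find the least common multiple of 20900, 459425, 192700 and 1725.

20900 = 2² · 5² · 11 · 19; 459425 = 5² · 17 · 23 · 47; 192700 = 2² · 5² · 41 · 47; 1725 = 3 · 5² · 23
lcm takes max exponent of each prime: 2² · 3 · 5² · 11 · 17 · 19 · 23 · 41 · 47 = 47241753900

47241753900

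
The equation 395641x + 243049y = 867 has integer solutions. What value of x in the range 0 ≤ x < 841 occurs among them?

Euclid: 395641 = 1·243049 + 152592; 243049 = 1·152592 + 90457; 152592 = 1·90457 + 62135; 90457 = 1·62135 + 28322; 62135 = 2·28322 + 5491; 28322 = 5·5491 + 867; 5491 = 6·867 + 289; 867 = 3·289 + 0 → gcd = 289; 867 = 289·3.
Back-substitution yields 395641·(266) + 243049·(-433) = 289, so one solution is x = 266·3 = 798, y = -433·3 = -1299.
Solutions in x differ by 243049/289 = 841; the one in [0, 841) is 798 mod 841 = 798.

798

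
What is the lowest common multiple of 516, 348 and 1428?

1780716

lcm(516, 348) = 516·348/gcd = 179568/12 = 14964
lcm(14964, 1428) = 14964·1428/gcd = 21368592/12 = 1780716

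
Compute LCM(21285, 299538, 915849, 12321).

208644405531210

lcm(21285, 299538) = 21285·299538/gcd = 6375666330/387 = 16474590
lcm(16474590, 915849) = 16474590·915849/gcd = 15088236776910/99 = 152406432090
lcm(152406432090, 12321) = 152406432090·12321/gcd = 1877799649780890/9 = 208644405531210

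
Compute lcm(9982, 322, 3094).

9982 = 2 · 7 · 23 · 31; 322 = 2 · 7 · 23; 3094 = 2 · 7 · 13 · 17
lcm takes max exponent of each prime: 2 · 7 · 13 · 17 · 23 · 31 = 2206022

2206022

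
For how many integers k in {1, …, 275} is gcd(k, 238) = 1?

238 = 2·7·17. Inclusion–exclusion on these primes:
275 − ⌊275/2⌋ − ⌊275/7⌋ − ⌊275/17⌋ + ⌊275/14⌋ + ⌊275/34⌋ + ⌊275/119⌋ − ⌊275/238⌋ = 111

111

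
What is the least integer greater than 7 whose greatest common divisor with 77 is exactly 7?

Multiples of 7 above 7: 7·2, 7·3, … . Need the cofactor coprime to 77/7 = 11.
Checking s = 2, 3, … the first with gcd(s, 11) = 1 is s = 2, giving 14.

14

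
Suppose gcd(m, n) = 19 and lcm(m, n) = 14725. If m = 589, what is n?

Using mn = gcd(m,n)·lcm(m,n) = 19·14725 = 279775, we get n = 279775/589 = 475.

475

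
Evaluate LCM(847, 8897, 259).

39831869

847 = 7 · 11²; 8897 = 7 · 31 · 41; 259 = 7 · 37
lcm takes max exponent of each prime: 7 · 11² · 31 · 37 · 41 = 39831869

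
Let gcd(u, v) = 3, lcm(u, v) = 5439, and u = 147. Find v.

111

Using uv = gcd(u,v)·lcm(u,v) = 3·5439 = 16317, we get v = 16317/147 = 111.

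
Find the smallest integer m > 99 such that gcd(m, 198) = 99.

297

gcd(m, 198) = 99 forces 99 | m; write m = 99s. Then gcd(99s, 99·2) = 99·gcd(s, 2), so need gcd(s, 2) = 1.
99s > 99 gives s ≥ 2. The least s ≥ 2 coprime to 2 is 3, so m = 99·3 = 297.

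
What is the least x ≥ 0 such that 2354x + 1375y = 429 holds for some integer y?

51

Reduce mod 1375: 2354x ≡ 429 (mod 1375). With g = gcd(2354, 1375) = 11 dividing 429, divide through: 214x ≡ 39 (mod 125).
Since gcd(214, 125) = 1, x ≡ 39·(214)⁻¹ ≡ 51 (mod 125). Smallest non-negative: 51.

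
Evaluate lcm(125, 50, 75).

125 = 5³; 50 = 2 · 5²; 75 = 3 · 5²
lcm takes max exponent of each prime: 2 · 3 · 5³ = 750

750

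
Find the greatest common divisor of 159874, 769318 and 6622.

22

gcd(159874, 769318): 769318 = 4·159874 + 129822; 159874 = 1·129822 + 30052; 129822 = 4·30052 + 9614; 30052 = 3·9614 + 1210; 9614 = 7·1210 + 1144; 1210 = 1·1144 + 66; 1144 = 17·66 + 22; 66 = 3·22 + 0 → 22
gcd(22, 6622): 6622 = 301·22 + 0 → 22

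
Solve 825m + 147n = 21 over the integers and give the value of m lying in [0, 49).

28

Reduce mod 147: 825m ≡ 21 (mod 147). With g = gcd(825, 147) = 3 dividing 21, divide through: 275m ≡ 7 (mod 49).
Since gcd(275, 49) = 1, m ≡ 7·(275)⁻¹ ≡ 28 (mod 49). Smallest non-negative: 28.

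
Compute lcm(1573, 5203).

1573 = 11² · 13; 5203 = 11² · 43
max exponents: 11² · 13 · 43 = 67639

67639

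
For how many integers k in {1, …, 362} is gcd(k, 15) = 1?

194

15 = 3·5. Inclusion–exclusion on these primes:
362 − ⌊362/3⌋ − ⌊362/5⌋ + ⌊362/15⌋ = 194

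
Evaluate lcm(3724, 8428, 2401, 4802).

3724 = 2² · 7² · 19; 8428 = 2² · 7² · 43; 2401 = 7⁴; 4802 = 2 · 7⁴
lcm takes max exponent of each prime: 2² · 7⁴ · 19 · 43 = 7846468

7846468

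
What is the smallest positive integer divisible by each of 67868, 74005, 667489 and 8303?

591675599380

67868 = 2² · 19² · 47; 74005 = 5 · 19² · 41; 667489 = 19² · 43²; 8303 = 19² · 23
lcm takes max exponent of each prime: 2² · 5 · 19² · 23 · 41 · 43² · 47 = 591675599380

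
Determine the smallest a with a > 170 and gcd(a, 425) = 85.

255

gcd(a, 425) = 85 forces 85 | a; write a = 85s. Then gcd(85s, 85·5) = 85·gcd(s, 5), so need gcd(s, 5) = 1.
85s > 170 gives s ≥ 3. The least s ≥ 3 coprime to 5 is 3, so a = 85·3 = 255.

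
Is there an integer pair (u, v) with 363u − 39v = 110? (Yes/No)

By Bézout, 363u − 39v = 110 has integer solutions iff gcd(363, 39) | 110.
Euclid: 363 = 9·39 + 12; 39 = 3·12 + 3; 12 = 4·3 + 0. gcd = 3; 110 mod 3 = 2. No.

No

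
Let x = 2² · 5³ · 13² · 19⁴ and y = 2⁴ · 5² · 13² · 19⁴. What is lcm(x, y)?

max exponent per prime: 2⁴ · 5³ · 13² · 19⁴ = 44048498000

44048498000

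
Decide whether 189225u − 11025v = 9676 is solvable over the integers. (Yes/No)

No

By Bézout, 189225u − 11025v = 9676 has integer solutions iff gcd(189225, 11025) | 9676.
Euclid: 189225 = 17·11025 + 1800; 11025 = 6·1800 + 225; 1800 = 8·225 + 0. gcd = 225; 9676 mod 225 = 1. No.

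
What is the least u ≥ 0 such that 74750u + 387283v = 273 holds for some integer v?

12792

Euclid: 387283 = 5·74750 + 13533; 74750 = 5·13533 + 7085; 13533 = 1·7085 + 6448; 7085 = 1·6448 + 637; 6448 = 10·637 + 78; 637 = 8·78 + 13; 78 = 6·13 + 0 → gcd = 13; 273 = 13·21.
Back-substitution yields 74750·(4865) + 387283·(-939) = 13, so one solution is u = 4865·21 = 102165, v = -939·21 = -19719.
Solutions in u differ by 387283/13 = 29791; the one in [0, 29791) is 102165 mod 29791 = 12792.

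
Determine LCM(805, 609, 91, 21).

805 = 5 · 7 · 23; 609 = 3 · 7 · 29; 91 = 7 · 13; 21 = 3 · 7
lcm takes max exponent of each prime: 3 · 5 · 7 · 13 · 23 · 29 = 910455

910455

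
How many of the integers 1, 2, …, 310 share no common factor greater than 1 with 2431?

245

Prime factors of 2431: 11, 13, 17. Count integers ≤ 310 divisible by none of them.
By inclusion–exclusion: 310 − ⌊310/11⌋ − ⌊310/13⌋ − ⌊310/17⌋ + ⌊310/143⌋ + ⌊310/187⌋ + ⌊310/221⌋ − ⌊310/2431⌋ = 245.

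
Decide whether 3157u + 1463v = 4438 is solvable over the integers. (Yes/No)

No

By Bézout, 3157u + 1463v = 4438 has integer solutions iff gcd(3157, 1463) | 4438.
Euclid: 3157 = 2·1463 + 231; 1463 = 6·231 + 77; 231 = 3·77 + 0. gcd = 77; 4438 mod 77 = 49. No.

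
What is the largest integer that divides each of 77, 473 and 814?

11

gcd(77, 473): 473 = 6·77 + 11; 77 = 7·11 + 0 → 11
gcd(11, 814): 814 = 74·11 + 0 → 11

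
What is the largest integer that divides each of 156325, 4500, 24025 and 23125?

156325 = 5² · 13² · 37; 4500 = 2² · 3² · 5³; 24025 = 5² · 31²; 23125 = 5⁴ · 37
gcd takes min exponent of each prime: 5² = 25

25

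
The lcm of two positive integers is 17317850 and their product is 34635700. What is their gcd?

2

From gcd × lcm = uv: gcd = 34635700 / 17317850 = 2.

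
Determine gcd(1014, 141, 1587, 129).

3

gcd(1014, 141): 1014 = 7·141 + 27; 141 = 5·27 + 6; 27 = 4·6 + 3; 6 = 2·3 + 0 → 3
gcd(3, 1587): 1587 = 529·3 + 0 → 3
gcd(3, 129): 129 = 43·3 + 0 → 3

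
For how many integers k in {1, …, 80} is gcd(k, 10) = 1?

32

Prime factors of 10: 2, 5. Count integers ≤ 80 divisible by none of them.
By inclusion–exclusion: 80 − ⌊80/2⌋ − ⌊80/5⌋ + ⌊80/10⌋ = 32.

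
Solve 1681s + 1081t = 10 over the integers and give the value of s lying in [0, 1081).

1063

gcd(1681, 1081) = 1 (Euclid: 1681 = 1·1081 + 600; 1081 = 1·600 + 481; 600 = 1·481 + 119; 481 = 4·119 + 5; 119 = 23·5 + 4; 5 = 1·4 + 1; 4 = 4·1 + 0), and 1 | 10.
Extended Euclid: 1681·(-218) + 1081·(339) = 1. Scale by 10: s₀ = -2180.
General solution s = s₀ + 1081k; reducing mod 1081 gives s = 1063 (and t = -1653).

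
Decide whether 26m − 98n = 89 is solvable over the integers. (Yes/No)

By Bézout, 26m − 98n = 89 has integer solutions iff gcd(26, 98) | 89.
Euclid: 98 = 3·26 + 20; 26 = 1·20 + 6; 20 = 3·6 + 2; 6 = 3·2 + 0. gcd = 2; 89 mod 2 = 1. No.

No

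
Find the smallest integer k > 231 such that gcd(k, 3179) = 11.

242

3179 = 11·289. Any k with gcd(k, 3179) = 11 is a multiple of 11, say 11s, with s coprime to 289.
Need s > 231/11, so s ≥ 22. First s ≥ 22 with gcd(s, 289) = 1 is s = 22. Thus k = 11·22 = 242.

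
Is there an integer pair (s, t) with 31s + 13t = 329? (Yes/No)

Yes

By Bézout, 31s + 13t = 329 has integer solutions iff gcd(31, 13) | 329.
Euclid: 31 = 2·13 + 5; 13 = 2·5 + 3; 5 = 1·3 + 2; 3 = 1·2 + 1; 2 = 2·1 + 0. gcd = 1; 329 mod 1 = 0. Yes.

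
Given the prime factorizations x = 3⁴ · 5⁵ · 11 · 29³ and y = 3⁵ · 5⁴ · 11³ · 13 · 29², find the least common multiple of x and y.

max exponent per prime: 3⁵ · 5⁵ · 11³ · 13 · 29³ = 320458427128125

320458427128125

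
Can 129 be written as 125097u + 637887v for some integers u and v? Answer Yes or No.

gcd(125097, 637887): 637887 = 5·125097 + 12402; 125097 = 10·12402 + 1077; 12402 = 11·1077 + 555; 1077 = 1·555 + 522; 555 = 1·522 + 33; 522 = 15·33 + 27; 33 = 1·27 + 6; 27 = 4·6 + 3; 6 = 2·3 + 0 → 3
3 divides 129, so a solution exists.

Yes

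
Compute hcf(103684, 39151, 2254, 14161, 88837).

gcd(103684, 39151): 103684 = 2·39151 + 25382; 39151 = 1·25382 + 13769; 25382 = 1·13769 + 11613; 13769 = 1·11613 + 2156; 11613 = 5·2156 + 833; 2156 = 2·833 + 490; 833 = 1·490 + 343; 490 = 1·343 + 147; 343 = 2·147 + 49; 147 = 3·49 + 0 → 49
gcd(49, 2254): 2254 = 46·49 + 0 → 49
gcd(49, 14161): 14161 = 289·49 + 0 → 49
gcd(49, 88837): 88837 = 1813·49 + 0 → 49

49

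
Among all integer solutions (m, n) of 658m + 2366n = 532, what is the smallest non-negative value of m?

8

Reduce mod 2366: 658m ≡ 532 (mod 2366). With g = gcd(658, 2366) = 14 dividing 532, divide through: 47m ≡ 38 (mod 169).
Since gcd(47, 169) = 1, m ≡ 38·(47)⁻¹ ≡ 8 (mod 169). Smallest non-negative: 8.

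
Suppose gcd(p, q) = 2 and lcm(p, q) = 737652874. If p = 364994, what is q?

p·q = gcd·lcm = 2·737652874 = 1475305748, so q = 1475305748/364994 = 4042.

4042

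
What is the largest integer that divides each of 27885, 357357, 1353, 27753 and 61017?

33

gcd(27885, 357357): 357357 = 12·27885 + 22737; 27885 = 1·22737 + 5148; 22737 = 4·5148 + 2145; 5148 = 2·2145 + 858; 2145 = 2·858 + 429; 858 = 2·429 + 0 → 429
gcd(429, 1353): 1353 = 3·429 + 66; 429 = 6·66 + 33; 66 = 2·33 + 0 → 33
gcd(33, 27753): 27753 = 841·33 + 0 → 33
gcd(33, 61017): 61017 = 1849·33 + 0 → 33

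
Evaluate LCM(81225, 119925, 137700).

81225 = 3² · 5² · 19²; 119925 = 3² · 5² · 13 · 41; 137700 = 2² · 3⁴ · 5² · 17
lcm takes max exponent of each prime: 2² · 3⁴ · 5² · 13 · 17 · 19² · 41 = 26495270100

26495270100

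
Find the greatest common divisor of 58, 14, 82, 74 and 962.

58 = 2 · 29; 14 = 2 · 7; 82 = 2 · 41; 74 = 2 · 37; 962 = 2 · 13 · 37
gcd takes min exponent of each prime: 2 = 2

2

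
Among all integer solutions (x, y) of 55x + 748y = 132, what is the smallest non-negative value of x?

Euclid: 748 = 13·55 + 33; 55 = 1·33 + 22; 33 = 1·22 + 11; 22 = 2·11 + 0 → gcd = 11; 132 = 11·12.
Back-substitution yields 55·(-27) + 748·(2) = 11, so one solution is x = -27·12 = -324, y = 2·12 = 24.
Solutions in x differ by 748/11 = 68; the one in [0, 68) is -324 mod 68 = 16.

16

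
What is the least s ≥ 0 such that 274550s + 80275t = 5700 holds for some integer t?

93

Reduce mod 80275: 274550s ≡ 5700 (mod 80275). With g = gcd(274550, 80275) = 475 dividing 5700, divide through: 578s ≡ 12 (mod 169).
Since gcd(578, 169) = 1, s ≡ 12·(578)⁻¹ ≡ 93 (mod 169). Smallest non-negative: 93.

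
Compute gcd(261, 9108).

Euclid: 9108 = 34·261 + 234; 261 = 1·234 + 27; 234 = 8·27 + 18; 27 = 1·18 + 9; 18 = 2·9 + 0. Last nonzero remainder: 9.

9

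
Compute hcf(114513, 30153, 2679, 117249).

114513 = 3 · 7² · 19 · 41; 30153 = 3 · 19 · 23²; 2679 = 3 · 19 · 47; 117249 = 3 · 11² · 17 · 19
gcd takes min exponent of each prime: 3 · 19 = 57

57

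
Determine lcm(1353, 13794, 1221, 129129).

1353 = 3 · 11 · 41; 13794 = 2 · 3 · 11² · 19; 1221 = 3 · 11 · 37; 129129 = 3 · 7 · 11 · 13 · 43
lcm takes max exponent of each prime: 2 · 3 · 7 · 11² · 13 · 19 · 37 · 41 · 43 = 81881473674

81881473674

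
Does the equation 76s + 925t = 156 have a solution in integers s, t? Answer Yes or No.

Yes

By Bézout, 76s + 925t = 156 has integer solutions iff gcd(76, 925) | 156.
Euclid: 925 = 12·76 + 13; 76 = 5·13 + 11; 13 = 1·11 + 2; 11 = 5·2 + 1; 2 = 2·1 + 0. gcd = 1; 156 mod 1 = 0. Yes.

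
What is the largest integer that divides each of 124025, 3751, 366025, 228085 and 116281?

121

124025 = 5² · 11² · 41; 3751 = 11² · 31; 366025 = 5² · 11⁴; 228085 = 5 · 11² · 13 · 29; 116281 = 11² · 31²
gcd takes min exponent of each prime: 11² = 121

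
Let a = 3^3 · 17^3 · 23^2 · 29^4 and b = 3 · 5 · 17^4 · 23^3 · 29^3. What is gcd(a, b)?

190159350159

min exponent per shared prime: 3 · 17^3 · 23^2 · 29^3 = 190159350159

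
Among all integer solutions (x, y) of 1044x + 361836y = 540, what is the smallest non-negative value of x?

Reduce mod 361836: 1044x ≡ 540 (mod 361836). With g = gcd(1044, 361836) = 36 dividing 540, divide through: 29x ≡ 15 (mod 10051).
Since gcd(29, 10051) = 1, x ≡ 15·(29)⁻¹ ≡ 7972 (mod 10051). Smallest non-negative: 7972.

7972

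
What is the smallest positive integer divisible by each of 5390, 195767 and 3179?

5390 = 2 · 5 · 7² · 11; 195767 = 11 · 13 · 37²; 3179 = 11 · 17²
lcm takes max exponent of each prime: 2 · 5 · 7² · 11 · 13 · 17² · 37² = 27722564870

27722564870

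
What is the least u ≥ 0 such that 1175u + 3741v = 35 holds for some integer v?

Reduce mod 3741: 1175u ≡ 35 (mod 3741). With g = gcd(1175, 3741) = 1 dividing 35, divide through: 1175u ≡ 35 (mod 3741).
Since gcd(1175, 3741) = 1, u ≡ 35·(1175)⁻¹ ≡ 3550 (mod 3741). Smallest non-negative: 3550.

3550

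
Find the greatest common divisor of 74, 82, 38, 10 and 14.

2

gcd(74, 82): 82 = 1·74 + 8; 74 = 9·8 + 2; 8 = 4·2 + 0 → 2
gcd(2, 38): 38 = 19·2 + 0 → 2
gcd(2, 10): 10 = 5·2 + 0 → 2
gcd(2, 14): 14 = 7·2 + 0 → 2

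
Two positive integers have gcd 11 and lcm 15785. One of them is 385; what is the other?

Using pq = gcd(p,q)·lcm(p,q) = 11·15785 = 173635, we get q = 173635/385 = 451.

451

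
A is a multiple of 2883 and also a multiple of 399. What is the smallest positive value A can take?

383439

gcd first: 2883 = 7·399 + 90; 399 = 4·90 + 39; 90 = 2·39 + 12; 39 = 3·12 + 3; 12 = 4·3 + 0 → gcd = 3
lcm = 2883·399/gcd = 1150317/3 = 383439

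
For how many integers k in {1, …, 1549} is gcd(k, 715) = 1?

715 = 5·11·13. Inclusion–exclusion on these primes:
1549 − ⌊1549/5⌋ − ⌊1549/11⌋ − ⌊1549/13⌋ + ⌊1549/55⌋ + ⌊1549/65⌋ + ⌊1549/143⌋ − ⌊1549/715⌋ = 1040

1040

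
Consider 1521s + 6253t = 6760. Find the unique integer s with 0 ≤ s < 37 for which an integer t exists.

Reduce mod 6253: 1521s ≡ 6760 (mod 6253). With g = gcd(1521, 6253) = 169 dividing 6760, divide through: 9s ≡ 40 (mod 37).
Since gcd(9, 37) = 1, s ≡ 40·(9)⁻¹ ≡ 25 (mod 37). Smallest non-negative: 25.

25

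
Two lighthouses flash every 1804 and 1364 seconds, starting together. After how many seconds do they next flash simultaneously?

55924

1804 = 2² · 11 · 41; 1364 = 2² · 11 · 31
max exponents: 2² · 11 · 31 · 41 = 55924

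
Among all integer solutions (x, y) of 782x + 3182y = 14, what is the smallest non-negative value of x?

Euclid: 3182 = 4·782 + 54; 782 = 14·54 + 26; 54 = 2·26 + 2; 26 = 13·2 + 0 → gcd = 2; 14 = 2·7.
Back-substitution yields 782·(-118) + 3182·(29) = 2, so one solution is x = -118·7 = -826, y = 29·7 = 203.
Solutions in x differ by 3182/2 = 1591; the one in [0, 1591) is -826 mod 1591 = 765.

765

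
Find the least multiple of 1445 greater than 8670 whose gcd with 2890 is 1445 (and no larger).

10115

Multiples of 1445 above 8670: 1445·7, 1445·8, … . Need the cofactor coprime to 2890/1445 = 2.
Checking s = 7, 8, … the first with gcd(s, 2) = 1 is s = 7, giving 10115.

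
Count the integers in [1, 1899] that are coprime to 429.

1062

429 = 3·11·13. Inclusion–exclusion on these primes:
1899 − ⌊1899/3⌋ − ⌊1899/11⌋ − ⌊1899/13⌋ + ⌊1899/33⌋ + ⌊1899/39⌋ + ⌊1899/143⌋ − ⌊1899/429⌋ = 1062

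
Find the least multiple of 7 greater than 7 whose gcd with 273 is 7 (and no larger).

Multiples of 7 above 7: 7·2, 7·3, … . Need the cofactor coprime to 273/7 = 39.
Checking s = 2, 3, … the first with gcd(s, 39) = 1 is s = 2, giving 14.

14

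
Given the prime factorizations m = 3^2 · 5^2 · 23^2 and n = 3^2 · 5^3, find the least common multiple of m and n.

595125

max exponent per prime: 3^2 · 5^3 · 23^2 = 595125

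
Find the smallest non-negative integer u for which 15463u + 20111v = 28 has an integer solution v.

Reduce mod 20111: 15463u ≡ 28 (mod 20111). With g = gcd(15463, 20111) = 7 dividing 28, divide through: 2209u ≡ 4 (mod 2873).
Since gcd(2209, 2873) = 1, u ≡ 4·(2209)⁻¹ ≡ 2648 (mod 2873). Smallest non-negative: 2648.

2648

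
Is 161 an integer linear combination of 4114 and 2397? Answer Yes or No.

gcd(4114, 2397): 4114 = 1·2397 + 1717; 2397 = 1·1717 + 680; 1717 = 2·680 + 357; 680 = 1·357 + 323; 357 = 1·323 + 34; 323 = 9·34 + 17; 34 = 2·17 + 0 → 17
17 does not divide 161, so a solution does not exist.

No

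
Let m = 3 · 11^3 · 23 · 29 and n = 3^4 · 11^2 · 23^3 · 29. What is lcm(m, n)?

38040356673

max exponent per prime: 3^4 · 11^3 · 23^3 · 29 = 38040356673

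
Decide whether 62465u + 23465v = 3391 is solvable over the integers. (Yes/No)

gcd(62465, 23465): 62465 = 2·23465 + 15535; 23465 = 1·15535 + 7930; 15535 = 1·7930 + 7605; 7930 = 1·7605 + 325; 7605 = 23·325 + 130; 325 = 2·130 + 65; 130 = 2·65 + 0 → 65
65 does not divide 3391, so a solution does not exist.

No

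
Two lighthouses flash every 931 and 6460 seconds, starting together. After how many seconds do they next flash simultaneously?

931 = 7² · 19; 6460 = 2² · 5 · 17 · 19
max exponents: 2² · 5 · 7² · 17 · 19 = 316540

316540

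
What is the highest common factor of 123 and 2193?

3

Euclid: 2193 = 17·123 + 102; 123 = 1·102 + 21; 102 = 4·21 + 18; 21 = 1·18 + 3; 18 = 6·3 + 0. Last nonzero remainder: 3.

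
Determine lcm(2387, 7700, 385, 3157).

2387 = 7 · 11 · 31; 7700 = 2² · 5² · 7 · 11; 385 = 5 · 7 · 11; 3157 = 7 · 11 · 41
lcm takes max exponent of each prime: 2² · 5² · 7 · 11 · 31 · 41 = 9786700

9786700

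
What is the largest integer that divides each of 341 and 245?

Euclid: 341 = 1·245 + 96; 245 = 2·96 + 53; 96 = 1·53 + 43; 53 = 1·43 + 10; 43 = 4·10 + 3; 10 = 3·3 + 1; 3 = 3·1 + 0. Last nonzero remainder: 1.

1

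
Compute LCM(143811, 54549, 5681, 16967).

422383980447

143811 = 3² · 19 · 29²; 54549 = 3² · 11 · 19 · 29; 5681 = 13 · 19 · 23; 16967 = 19² · 47
lcm takes max exponent of each prime: 3² · 11 · 13 · 19² · 23 · 29² · 47 = 422383980447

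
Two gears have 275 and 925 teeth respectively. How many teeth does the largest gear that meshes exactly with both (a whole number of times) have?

25

Euclid: 925 = 3·275 + 100; 275 = 2·100 + 75; 100 = 1·75 + 25; 75 = 3·25 + 0. Last nonzero remainder: 25.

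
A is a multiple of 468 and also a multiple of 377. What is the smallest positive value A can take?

468 = 2² · 3² · 13; 377 = 13 · 29
max exponents: 2² · 3² · 13 · 29 = 13572

13572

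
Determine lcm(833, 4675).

gcd first: 4675 = 5·833 + 510; 833 = 1·510 + 323; 510 = 1·323 + 187; 323 = 1·187 + 136; 187 = 1·136 + 51; 136 = 2·51 + 34; 51 = 1·34 + 17; 34 = 2·17 + 0 → gcd = 17
lcm = 833·4675/gcd = 3894275/17 = 229075

229075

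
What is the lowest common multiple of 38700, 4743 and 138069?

lcm(38700, 4743) = 38700·4743/gcd = 183554100/9 = 20394900
lcm(20394900, 138069) = 20394900·138069/gcd = 2815903448100/9 = 312878160900

312878160900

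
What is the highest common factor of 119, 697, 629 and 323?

17

119 = 7 · 17; 697 = 17 · 41; 629 = 17 · 37; 323 = 17 · 19
gcd takes min exponent of each prime: 17 = 17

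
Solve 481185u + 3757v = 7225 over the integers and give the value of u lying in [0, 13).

Euclid: 481185 = 128·3757 + 289; 3757 = 13·289 + 0 → gcd = 289; 7225 = 289·25.
Back-substitution yields 481185·(1) + 3757·(-128) = 289, so one solution is u = 1·25 = 25, v = -128·25 = -3200.
Solutions in u differ by 3757/289 = 13; the one in [0, 13) is 25 mod 13 = 12.

12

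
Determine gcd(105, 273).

Euclid: 273 = 2·105 + 63; 105 = 1·63 + 42; 63 = 1·42 + 21; 42 = 2·21 + 0. Last nonzero remainder: 21.

21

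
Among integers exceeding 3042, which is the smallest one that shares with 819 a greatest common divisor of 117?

3159

gcd(m, 819) = 117 forces 117 | m; write m = 117s. Then gcd(117s, 117·7) = 117·gcd(s, 7), so need gcd(s, 7) = 1.
117s > 3042 gives s ≥ 27. The least s ≥ 27 coprime to 7 is 27, so m = 117·27 = 3159.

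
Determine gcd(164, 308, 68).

gcd(164, 308): 308 = 1·164 + 144; 164 = 1·144 + 20; 144 = 7·20 + 4; 20 = 5·4 + 0 → 4
gcd(4, 68): 68 = 17·4 + 0 → 4

4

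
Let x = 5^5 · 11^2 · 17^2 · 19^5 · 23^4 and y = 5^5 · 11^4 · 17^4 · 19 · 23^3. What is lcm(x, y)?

max exponent per prime: 5^5 · 11^4 · 17^4 · 19^5 · 23^4 = 2647864741511520121559375

2647864741511520121559375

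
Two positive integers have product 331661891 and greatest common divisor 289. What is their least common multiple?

For any two positive integers, gcd × lcm equals their product. Hence lcm = 331661891 / 289 = 1147619.

1147619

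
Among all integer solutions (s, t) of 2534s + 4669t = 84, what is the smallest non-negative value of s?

527

Euclid: 4669 = 1·2534 + 2135; 2534 = 1·2135 + 399; 2135 = 5·399 + 140; 399 = 2·140 + 119; 140 = 1·119 + 21; 119 = 5·21 + 14; 21 = 1·14 + 7; 14 = 2·7 + 0 → gcd = 7; 84 = 7·12.
Back-substitution yields 2534·(-234) + 4669·(127) = 7, so one solution is s = -234·12 = -2808, t = 127·12 = 1524.
Solutions in s differ by 4669/7 = 667; the one in [0, 667) is -2808 mod 667 = 527.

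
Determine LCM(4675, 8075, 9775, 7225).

4675 = 5² · 11 · 17; 8075 = 5² · 17 · 19; 9775 = 5² · 17 · 23; 7225 = 5² · 17²
lcm takes max exponent of each prime: 5² · 11 · 17² · 19 · 23 = 34730575

34730575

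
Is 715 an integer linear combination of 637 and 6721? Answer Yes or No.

By Bézout, 637x + 6721y = 715 has integer solutions iff gcd(637, 6721) | 715.
Euclid: 6721 = 10·637 + 351; 637 = 1·351 + 286; 351 = 1·286 + 65; 286 = 4·65 + 26; 65 = 2·26 + 13; 26 = 2·13 + 0. gcd = 13; 715 mod 13 = 0. Yes.

Yes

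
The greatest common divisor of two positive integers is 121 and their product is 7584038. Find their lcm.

62678

Since gcd(a,b)·lcm(a,b) = ab, lcm = 7584038/121 = 62678.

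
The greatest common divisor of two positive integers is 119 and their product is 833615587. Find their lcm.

7005173

gcd·lcm = product, so lcm = 833615587/119 = 7005173.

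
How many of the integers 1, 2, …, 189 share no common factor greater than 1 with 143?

143 = 11·13. Inclusion–exclusion on these primes:
189 − ⌊189/11⌋ − ⌊189/13⌋ + ⌊189/143⌋ = 159

159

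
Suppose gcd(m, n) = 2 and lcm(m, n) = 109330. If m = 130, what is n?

m·n = gcd·lcm = 2·109330 = 218660, so n = 218660/130 = 1682.

1682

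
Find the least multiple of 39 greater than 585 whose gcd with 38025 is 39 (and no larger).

624

38025 = 39·975. Any k with gcd(k, 38025) = 39 is a multiple of 39, say 39s, with s coprime to 975.
Need s > 585/39, so s ≥ 16. First s ≥ 16 with gcd(s, 975) = 1 is s = 16. Thus k = 39·16 = 624.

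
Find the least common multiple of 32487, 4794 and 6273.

375614694

lcm(32487, 4794) = 32487·4794/gcd = 155742678/51 = 3053778
lcm(3053778, 6273) = 3053778·6273/gcd = 19156349394/51 = 375614694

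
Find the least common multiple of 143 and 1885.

20735

143 = 11 · 13; 1885 = 5 · 13 · 29
max exponents: 5 · 11 · 13 · 29 = 20735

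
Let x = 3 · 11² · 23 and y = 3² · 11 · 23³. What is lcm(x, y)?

13249863

max exponent per prime: 3² · 11² · 23³ = 13249863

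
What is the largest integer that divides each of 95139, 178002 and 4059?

95139 = 3² · 11 · 31²; 178002 = 2 · 3² · 11 · 29 · 31; 4059 = 3² · 11 · 41
gcd takes min exponent of each prime: 3² · 11 = 99

99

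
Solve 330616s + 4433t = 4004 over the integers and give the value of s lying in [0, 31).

Euclid: 330616 = 74·4433 + 2574; 4433 = 1·2574 + 1859; 2574 = 1·1859 + 715; 1859 = 2·715 + 429; 715 = 1·429 + 286; 429 = 1·286 + 143; 286 = 2·143 + 0 → gcd = 143; 4004 = 143·28.
Back-substitution yields 330616·(-12) + 4433·(895) = 143, so one solution is s = -12·28 = -336, t = 895·28 = 25060.
Solutions in s differ by 4433/143 = 31; the one in [0, 31) is -336 mod 31 = 5.

5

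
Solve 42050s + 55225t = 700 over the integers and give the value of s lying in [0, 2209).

Reduce mod 55225: 42050s ≡ 700 (mod 55225). With g = gcd(42050, 55225) = 25 dividing 700, divide through: 1682s ≡ 28 (mod 2209).
Since gcd(1682, 2209) = 1, s ≡ 28·(1682)⁻¹ ≡ 1379 (mod 2209). Smallest non-negative: 1379.

1379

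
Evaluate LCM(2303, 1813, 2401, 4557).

lcm(2303, 1813) = 2303·1813/gcd = 4175339/49 = 85211
lcm(85211, 2401) = 85211·2401/gcd = 204591611/49 = 4175339
lcm(4175339, 4557) = 4175339·4557/gcd = 19027019823/49 = 388306527

388306527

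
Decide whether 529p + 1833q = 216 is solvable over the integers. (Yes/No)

By Bézout, 529p + 1833q = 216 has integer solutions iff gcd(529, 1833) | 216.
Euclid: 1833 = 3·529 + 246; 529 = 2·246 + 37; 246 = 6·37 + 24; 37 = 1·24 + 13; 24 = 1·13 + 11; 13 = 1·11 + 2; 11 = 5·2 + 1; 2 = 2·1 + 0. gcd = 1; 216 mod 1 = 0. Yes.

Yes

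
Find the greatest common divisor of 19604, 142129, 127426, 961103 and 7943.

169

19604 = 2² · 13² · 29; 142129 = 13² · 29²; 127426 = 2 · 13³ · 29; 961103 = 11² · 13² · 47; 7943 = 13² · 47
gcd takes min exponent of each prime: 13² = 169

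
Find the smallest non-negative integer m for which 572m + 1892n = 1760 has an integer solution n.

13

gcd(572, 1892) = 44 (Euclid: 1892 = 3·572 + 176; 572 = 3·176 + 44; 176 = 4·44 + 0), and 44 | 1760.
Extended Euclid: 572·(10) + 1892·(-3) = 44. Scale by 40: m₀ = 400.
General solution m = m₀ + 43t; reducing mod 43 gives m = 13 (and n = -3).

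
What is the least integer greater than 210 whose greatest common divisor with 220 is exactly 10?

220 = 10·22. Any k with gcd(k, 220) = 10 is a multiple of 10, say 10s, with s coprime to 22.
Need s > 210/10, so s ≥ 22. First s ≥ 22 with gcd(s, 22) = 1 is s = 23. Thus k = 10·23 = 230.

230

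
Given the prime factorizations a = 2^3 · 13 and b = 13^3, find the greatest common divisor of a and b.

13

min exponent per shared prime: 13 = 13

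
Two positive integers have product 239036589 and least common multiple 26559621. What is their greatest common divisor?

gcd·lcm = product, so gcd = 239036589/26559621 = 9.

9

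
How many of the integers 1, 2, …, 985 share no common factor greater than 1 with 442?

442 = 2·13·17. Inclusion–exclusion on these primes:
985 − ⌊985/2⌋ − ⌊985/13⌋ − ⌊985/17⌋ + ⌊985/26⌋ + ⌊985/34⌋ + ⌊985/221⌋ − ⌊985/442⌋ = 428

428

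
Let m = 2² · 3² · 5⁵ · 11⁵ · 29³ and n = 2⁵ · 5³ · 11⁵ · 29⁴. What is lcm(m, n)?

max exponent per prime: 2⁵ · 3² · 5⁵ · 11⁵ · 29⁴ = 102517481097900000

102517481097900000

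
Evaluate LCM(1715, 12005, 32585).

lcm(1715, 12005) = 1715·12005/gcd = 20588575/1715 = 12005
lcm(12005, 32585) = 12005·32585/gcd = 391182925/1715 = 228095

228095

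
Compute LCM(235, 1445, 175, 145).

lcm(235, 1445) = 235·1445/gcd = 339575/5 = 67915
lcm(67915, 175) = 67915·175/gcd = 11885125/5 = 2377025
lcm(2377025, 145) = 2377025·145/gcd = 344668625/5 = 68933725

68933725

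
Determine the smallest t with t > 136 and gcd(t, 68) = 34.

170

68 = 34·2. Any t with gcd(t, 68) = 34 is a multiple of 34, say 34s, with s coprime to 2.
Need s > 136/34, so s ≥ 5. First s ≥ 5 with gcd(s, 2) = 1 is s = 5. Thus t = 34·5 = 170.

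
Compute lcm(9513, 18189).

9513 = 3² · 7 · 151; 18189 = 3² · 43 · 47
max exponents: 3² · 7 · 43 · 47 · 151 = 19225773

19225773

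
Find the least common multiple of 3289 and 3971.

3289 = 11 · 13 · 23; 3971 = 11 · 19²
max exponents: 11 · 13 · 19² · 23 = 1187329

1187329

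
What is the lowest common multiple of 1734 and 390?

112710

1734 = 2 · 3 · 17²; 390 = 2 · 3 · 5 · 13
max exponents: 2 · 3 · 5 · 13 · 17² = 112710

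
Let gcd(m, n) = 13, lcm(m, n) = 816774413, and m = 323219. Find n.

32851

Using mn = gcd(m,n)·lcm(m,n) = 13·816774413 = 10618067369, we get n = 10618067369/323219 = 32851.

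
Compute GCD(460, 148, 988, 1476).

4

460 = 2² · 5 · 23; 148 = 2² · 37; 988 = 2² · 13 · 19; 1476 = 2² · 3² · 41
gcd takes min exponent of each prime: 2² = 4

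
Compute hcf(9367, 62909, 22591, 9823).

9367 = 17 · 19 · 29; 62909 = 7 · 11 · 19 · 43; 22591 = 19 · 29 · 41; 9823 = 11 · 19 · 47
gcd takes min exponent of each prime: 19 = 19

19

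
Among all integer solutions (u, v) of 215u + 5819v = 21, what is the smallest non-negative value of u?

2869

gcd(215, 5819) = 1 (Euclid: 5819 = 27·215 + 14; 215 = 15·14 + 5; 14 = 2·5 + 4; 5 = 1·4 + 1; 4 = 4·1 + 0), and 1 | 21.
Extended Euclid: 215·(1245) + 5819·(-46) = 1. Scale by 21: u₀ = 26145.
General solution u = u₀ + 5819t; reducing mod 5819 gives u = 2869 (and v = -106).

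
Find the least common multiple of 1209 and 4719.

gcd first: 4719 = 3·1209 + 1092; 1209 = 1·1092 + 117; 1092 = 9·117 + 39; 117 = 3·39 + 0 → gcd = 39
lcm = 1209·4719/gcd = 5705271/39 = 146289

146289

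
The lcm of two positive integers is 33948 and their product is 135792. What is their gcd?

gcd·lcm = product, so gcd = 135792/33948 = 4.

4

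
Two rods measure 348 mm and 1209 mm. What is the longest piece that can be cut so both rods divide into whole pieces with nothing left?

Euclid: 1209 = 3·348 + 165; 348 = 2·165 + 18; 165 = 9·18 + 3; 18 = 6·3 + 0. Last nonzero remainder: 3.

3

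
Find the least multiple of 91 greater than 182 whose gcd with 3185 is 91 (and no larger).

273

gcd(k, 3185) = 91 forces 91 | k; write k = 91s. Then gcd(91s, 91·35) = 91·gcd(s, 35), so need gcd(s, 35) = 1.
91s > 182 gives s ≥ 3. The least s ≥ 3 coprime to 35 is 3, so k = 91·3 = 273.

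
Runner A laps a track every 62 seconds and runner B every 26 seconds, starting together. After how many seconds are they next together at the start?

806

gcd first: 62 = 2·26 + 10; 26 = 2·10 + 6; 10 = 1·6 + 4; 6 = 1·4 + 2; 4 = 2·2 + 0 → gcd = 2
lcm = 62·26/gcd = 1612/2 = 806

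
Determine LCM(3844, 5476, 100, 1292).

42494170700

3844 = 2² · 31²; 5476 = 2² · 37²; 100 = 2² · 5²; 1292 = 2² · 17 · 19
lcm takes max exponent of each prime: 2² · 5² · 17 · 19 · 31² · 37² = 42494170700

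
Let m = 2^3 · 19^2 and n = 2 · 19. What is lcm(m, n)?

2888

max exponent per prime: 2^3 · 19^2 = 2888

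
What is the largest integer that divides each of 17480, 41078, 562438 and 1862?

38

17480 = 2³ · 5 · 19 · 23; 41078 = 2 · 19 · 23 · 47; 562438 = 2 · 19³ · 41; 1862 = 2 · 7² · 19
gcd takes min exponent of each prime: 2 · 19 = 38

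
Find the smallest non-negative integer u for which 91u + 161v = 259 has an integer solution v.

Euclid: 161 = 1·91 + 70; 91 = 1·70 + 21; 70 = 3·21 + 7; 21 = 3·7 + 0 → gcd = 7; 259 = 7·37.
Back-substitution yields 91·(-7) + 161·(4) = 7, so one solution is u = -7·37 = -259, v = 4·37 = 148.
Solutions in u differ by 161/7 = 23; the one in [0, 23) is -259 mod 23 = 17.

17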